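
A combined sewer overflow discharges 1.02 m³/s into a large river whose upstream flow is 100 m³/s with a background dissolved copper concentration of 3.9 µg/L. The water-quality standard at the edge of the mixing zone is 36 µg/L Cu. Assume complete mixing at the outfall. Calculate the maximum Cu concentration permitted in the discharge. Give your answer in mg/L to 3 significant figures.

3.9 µg/L = 0.0039 mg/L.
36 µg/L = 0.036 mg/L.
Mass balance: 0.036·101 = 1.02·Cₑ + 100·0.0039.
Cₑ = (3.637 − 0.39) / 1.02 = 3.183 mg/L.

3.18 mg/L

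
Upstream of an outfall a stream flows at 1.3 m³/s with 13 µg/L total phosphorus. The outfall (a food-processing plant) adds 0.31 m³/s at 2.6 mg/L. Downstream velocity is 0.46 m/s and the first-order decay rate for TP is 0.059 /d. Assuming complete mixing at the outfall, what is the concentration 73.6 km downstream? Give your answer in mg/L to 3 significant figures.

0.458 mg/L

13 µg/L = 0.013 mg/L.
After complete mixing, C₀ = (0.31·2.6 + 1.3·0.013) / 1.61 = 0.5111 mg/L.
Travel time t = 7.36e+04 m / 0.46 m/s = 1.6e+05 s = 1.852 d.
C = 0.5111·exp(−0.059·1.852) = 0.5111·0.8965 = 0.4582 mg/L.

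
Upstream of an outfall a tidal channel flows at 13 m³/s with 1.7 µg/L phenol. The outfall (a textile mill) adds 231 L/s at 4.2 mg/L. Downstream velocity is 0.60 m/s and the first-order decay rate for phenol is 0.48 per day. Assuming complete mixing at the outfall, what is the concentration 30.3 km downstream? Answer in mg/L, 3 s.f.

231 L/s = 0.231 m³/s.
1.7 µg/L = 0.0017 mg/L.
After complete mixing, C₀ = (0.231·4.2 + 13·0.0017) / 13.23 = 0.075 mg/L.
Travel time t = 3.03e+04 m / 0.60 m/s = 5.05e+04 s = 0.5845 d.
C = 0.075·exp(−0.48·0.5845) = 0.075·0.7554 = 0.05665 mg/L.

0.0567 mg/L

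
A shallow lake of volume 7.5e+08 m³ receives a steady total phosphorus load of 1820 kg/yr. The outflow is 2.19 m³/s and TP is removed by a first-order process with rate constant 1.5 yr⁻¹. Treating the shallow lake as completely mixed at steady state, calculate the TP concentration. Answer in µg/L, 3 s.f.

1.52 µg/L

Outflow Q = 2.19 m³/s × 3.156e+07 s/yr = 6.911e+07 m³/yr.
Steady-state CSTR mass balance: W = Q·C + k·V·C, so C = W/(Q + kV).
Q + kV = 6.911e+07 + 1.5·7.5e+08 = 1.194e+09 m³/yr.
C = 1820/1.194e+09 = 1.524e-06 kg/m³ = 0.001524 mg/L = 1.524 µg/L.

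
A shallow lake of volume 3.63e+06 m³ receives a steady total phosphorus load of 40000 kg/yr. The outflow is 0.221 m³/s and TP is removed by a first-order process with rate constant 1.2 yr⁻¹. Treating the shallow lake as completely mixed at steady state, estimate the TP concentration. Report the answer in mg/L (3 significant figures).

Outflow Q = 0.221 m³/s × 3.156e+07 s/yr = 6.974e+06 m³/yr.
Steady-state CSTR mass balance: W = Q·C + k·V·C, so C = W/(Q + kV).
Q + kV = 6.974e+06 + 1.2·3.63e+06 = 1.133e+07 m³/yr.
C = 40000/1.133e+07 = 0.00353 kg/m³ = 3.53 mg/L.

3.53 mg/L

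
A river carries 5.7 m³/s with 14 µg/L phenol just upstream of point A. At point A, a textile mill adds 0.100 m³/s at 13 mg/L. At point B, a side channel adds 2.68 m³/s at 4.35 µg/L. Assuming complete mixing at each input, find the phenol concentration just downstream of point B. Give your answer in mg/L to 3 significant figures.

0.164 mg/L

14 µg/L = 0.014 mg/L.
After input A: C = (5.7·0.014 + 0.1·13) / 5.8 = 0.2379 mg/L.
4.35 µg/L = 0.00435 mg/L.
After input B: C = (5.8·0.2379 + 2.68·0.00435) / 8.48 = 0.1641 mg/L.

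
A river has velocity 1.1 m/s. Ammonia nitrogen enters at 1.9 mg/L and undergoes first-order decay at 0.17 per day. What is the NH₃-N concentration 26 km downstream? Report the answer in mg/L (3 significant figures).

Travel time t = 26 km / 1.1 m/s = 2.6e+04/1.1 = 2.364e+04 s = 0.2736 d.
First-order decay: C = 1.9·exp(−0.17·0.2736) = 1.9·0.9546 = 1.814 mg/L.

1.81 mg/L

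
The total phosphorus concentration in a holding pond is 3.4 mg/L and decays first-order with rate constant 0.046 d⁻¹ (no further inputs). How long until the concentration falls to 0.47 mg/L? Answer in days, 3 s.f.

t = ln(C₀/C)/k = ln(3.4/0.47)/0.046 = 1.979/0.046 = 43.02 d.

43.0 d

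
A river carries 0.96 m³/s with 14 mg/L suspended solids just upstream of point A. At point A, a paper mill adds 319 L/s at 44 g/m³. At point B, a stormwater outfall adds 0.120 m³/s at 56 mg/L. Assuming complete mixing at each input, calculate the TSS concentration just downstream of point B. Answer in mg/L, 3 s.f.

319 L/s = 0.319 m³/s.
After input A: C = (0.96·14 + 0.319·44) / 1.279 = 21.48 mg/L.
After input B: C = (1.279·21.48 + 0.12·56) / 1.399 = 24.44 mg/L.

24.4 mg/L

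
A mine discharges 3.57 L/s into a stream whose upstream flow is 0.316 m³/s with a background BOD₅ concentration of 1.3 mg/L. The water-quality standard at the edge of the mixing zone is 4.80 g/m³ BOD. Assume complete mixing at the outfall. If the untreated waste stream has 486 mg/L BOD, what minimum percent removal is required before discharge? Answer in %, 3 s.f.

3.57 L/s = 0.00357 m³/s.
Mass balance: 4.8·0.3196 = 0.00357·Cₑ + 0.316·1.3.
Cₑ = (1.534 − 0.4108) / 0.00357 = 314.6 mg/L.
Required removal = 1 − 314.6/486 = 35.27 %.

35.3 %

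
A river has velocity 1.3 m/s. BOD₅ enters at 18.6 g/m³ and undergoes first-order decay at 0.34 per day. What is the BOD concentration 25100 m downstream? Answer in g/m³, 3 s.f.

17.2 g/m³

Travel time t = 25100 m / 1.3 m/s = 2.51e+04/1.3 = 1.931e+04 s = 0.2235 d.
First-order decay: C = 18.6·exp(−0.34·0.2235) = 18.6·0.9268 = 17.24 g/m³.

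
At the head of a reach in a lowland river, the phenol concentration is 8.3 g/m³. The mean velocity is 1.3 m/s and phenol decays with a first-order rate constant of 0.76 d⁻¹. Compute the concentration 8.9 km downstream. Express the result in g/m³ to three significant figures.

7.81 g/m³

Travel time t = 8.9 km / 1.3 m/s = 8900/1.3 = 6846 s = 0.07924 d.
First-order decay: C = 8.3·exp(−0.76·0.07924) = 8.3·0.9416 = 7.815 g/m³.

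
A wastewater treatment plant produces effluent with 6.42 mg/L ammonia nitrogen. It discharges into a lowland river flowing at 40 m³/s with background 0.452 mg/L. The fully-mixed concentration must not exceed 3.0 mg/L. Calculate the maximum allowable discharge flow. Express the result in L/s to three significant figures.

Mass balance at complete mixing: C_std·(Q_w + Q_r) = Q_w·C_e + Q_r·C_b.
Rearranging, Q_w = Q_r·(C_std − C_b)/(C_e − C_std) = 40·(3 − 0.452) / (6.42 − 3) = 29.8 m³/s.
= 2.98e+04 L/s.

29800 L/s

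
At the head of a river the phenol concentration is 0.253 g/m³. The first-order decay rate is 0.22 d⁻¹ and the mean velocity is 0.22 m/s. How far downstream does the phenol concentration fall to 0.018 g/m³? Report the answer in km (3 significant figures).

228 km

From C = C₀·e^(−kt), t = ln(C₀/C)/k = ln(0.253/0.018)/0.22 = 2.643/0.22 = 12.01 d.
Distance = v·t = 0.22 m/s × 1.038e+06 s = 2.284e+05 m = 228.4 km.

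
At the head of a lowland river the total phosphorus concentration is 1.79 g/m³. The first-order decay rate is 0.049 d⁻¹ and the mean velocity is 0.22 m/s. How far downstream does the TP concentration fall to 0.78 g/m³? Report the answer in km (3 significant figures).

From C = C₀·e^(−kt), t = ln(C₀/C)/k = ln(1.79/0.78)/0.049 = 0.8307/0.049 = 16.95 d.
Distance = v·t = 0.22 m/s × 1.465e+06 s = 3.222e+05 m = 322.2 km.

322 km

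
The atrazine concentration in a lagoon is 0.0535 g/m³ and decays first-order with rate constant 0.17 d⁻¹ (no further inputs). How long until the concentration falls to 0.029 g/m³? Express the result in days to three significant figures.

3.60 d

t = ln(C₀/C)/k = ln(0.0535/0.029)/0.17 = 0.6124/0.17 = 3.602 d.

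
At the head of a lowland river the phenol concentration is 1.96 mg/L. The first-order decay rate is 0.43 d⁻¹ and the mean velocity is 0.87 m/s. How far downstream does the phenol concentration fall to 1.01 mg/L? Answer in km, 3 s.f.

From C = C₀·e^(−kt), t = ln(C₀/C)/k = ln(1.96/1.01)/0.43 = 0.663/0.43 = 1.542 d.
Distance = v·t = 0.87 m/s × 1.332e+05 s = 1.159e+05 m = 115.9 km.

116 km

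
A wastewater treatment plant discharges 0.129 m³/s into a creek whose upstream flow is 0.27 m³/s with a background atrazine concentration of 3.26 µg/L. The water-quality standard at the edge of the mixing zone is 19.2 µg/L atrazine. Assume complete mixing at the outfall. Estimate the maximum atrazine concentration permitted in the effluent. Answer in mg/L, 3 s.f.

3.26 µg/L = 0.00326 mg/L.
19.2 µg/L = 0.0192 mg/L.
Mass balance: 0.0192·0.399 = 0.129·Cₑ + 0.27·0.00326.
Cₑ = (0.007661 − 0.0008802) / 0.129 = 0.05256 mg/L.

0.0526 mg/L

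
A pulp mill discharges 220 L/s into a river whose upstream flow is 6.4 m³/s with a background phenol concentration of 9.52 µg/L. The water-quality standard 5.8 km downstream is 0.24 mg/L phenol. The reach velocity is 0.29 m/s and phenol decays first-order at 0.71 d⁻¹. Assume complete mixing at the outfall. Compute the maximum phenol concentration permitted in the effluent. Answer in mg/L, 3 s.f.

8.23 mg/L

220 L/s = 0.22 m³/s.
9.52 µg/L = 0.00952 mg/L.
Travel time to the compliance point: t = 5800/0.29 = 2e+04 s = 0.2315 d; decay factor exp(−0.71·0.2315) = 0.8484.
So the concentration just after mixing may be at most 0.24/0.8484 = 0.2829 mg/L.
Mass balance: 0.2829·6.62 = 0.22·Cₑ + 6.4·0.00952.
Cₑ = (1.873 − 0.06093) / 0.22 = 8.235 mg/L.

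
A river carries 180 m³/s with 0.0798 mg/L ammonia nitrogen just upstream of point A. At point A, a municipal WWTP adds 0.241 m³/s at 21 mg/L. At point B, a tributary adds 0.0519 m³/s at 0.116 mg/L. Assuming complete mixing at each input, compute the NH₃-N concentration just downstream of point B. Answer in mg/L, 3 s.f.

After input A: C = (180·0.0798 + 0.241·21) / 180.2 = 0.1078 mg/L.
After input B: C = (180.2·0.1078 + 0.0519·0.116) / 180.3 = 0.1078 mg/L.

0.108 mg/L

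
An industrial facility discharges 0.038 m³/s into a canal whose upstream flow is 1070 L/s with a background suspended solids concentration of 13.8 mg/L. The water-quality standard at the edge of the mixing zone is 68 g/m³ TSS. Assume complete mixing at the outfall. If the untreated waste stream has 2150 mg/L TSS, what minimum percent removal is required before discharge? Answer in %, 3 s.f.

25.9 %

1070 L/s = 1.07 m³/s.
Mass balance: 68·1.108 = 0.038·Cₑ + 1.07·13.8.
Cₑ = (75.34 − 14.77) / 0.038 = 1594 mg/L.
Required removal = 1 − 1594/2150 = 25.85 %.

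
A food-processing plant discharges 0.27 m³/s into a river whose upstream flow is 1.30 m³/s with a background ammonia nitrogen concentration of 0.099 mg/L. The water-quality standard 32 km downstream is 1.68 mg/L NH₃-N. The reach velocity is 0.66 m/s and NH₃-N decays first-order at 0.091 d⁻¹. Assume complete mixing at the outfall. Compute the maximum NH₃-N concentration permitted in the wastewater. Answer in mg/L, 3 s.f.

9.80 mg/L

Travel time to the compliance point: t = 3.2e+04/0.66 = 4.848e+04 s = 0.5612 d; decay factor exp(−0.091·0.5612) = 0.9502.
So the concentration just after mixing may be at most 1.68/0.9502 = 1.768 mg/L.
Mass balance: 1.768·1.57 = 0.27·Cₑ + 1.3·0.099.
Cₑ = (2.776 − 0.1287) / 0.27 = 9.804 mg/L.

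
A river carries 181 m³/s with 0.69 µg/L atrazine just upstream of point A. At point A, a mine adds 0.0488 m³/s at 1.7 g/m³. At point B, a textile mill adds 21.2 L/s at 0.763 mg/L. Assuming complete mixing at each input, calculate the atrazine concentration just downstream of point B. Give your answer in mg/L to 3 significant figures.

0.00124 mg/L

0.69 µg/L = 0.00069 mg/L.
After input A: C = (181·0.00069 + 0.0488·1.7) / 181 = 0.001148 mg/L.
21.2 L/s = 0.0212 m³/s.
After input B: C = (181·0.001148 + 0.0212·0.763) / 181.1 = 0.001237 mg/L.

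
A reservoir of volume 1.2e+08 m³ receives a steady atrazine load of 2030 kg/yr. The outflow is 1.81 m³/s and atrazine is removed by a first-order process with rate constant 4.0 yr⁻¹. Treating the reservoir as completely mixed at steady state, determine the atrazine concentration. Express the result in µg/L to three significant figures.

3.78 µg/L

Outflow Q = 1.81 m³/s × 3.156e+07 s/yr = 5.712e+07 m³/yr.
Steady-state CSTR mass balance: W = Q·C + k·V·C, so C = W/(Q + kV).
Q + kV = 5.712e+07 + 4.0·1.2e+08 = 5.371e+08 m³/yr.
C = 2030/5.371e+08 = 3.779e-06 kg/m³ = 0.003779 mg/L = 3.779 µg/L.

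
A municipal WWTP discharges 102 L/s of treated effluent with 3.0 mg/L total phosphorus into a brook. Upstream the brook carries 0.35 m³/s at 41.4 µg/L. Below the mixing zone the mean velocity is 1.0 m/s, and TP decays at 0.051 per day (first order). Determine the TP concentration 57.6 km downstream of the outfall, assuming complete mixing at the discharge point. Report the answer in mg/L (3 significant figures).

102 L/s = 0.102 m³/s.
41.4 µg/L = 0.0414 mg/L.
After complete mixing, C₀ = (0.102·3 + 0.35·0.0414) / 0.452 = 0.709 mg/L.
Travel time t = 5.76e+04 m / 1.0 m/s = 5.76e+04 s = 0.6667 d.
C = 0.709·exp(−0.051·0.6667) = 0.709·0.9666 = 0.6853 mg/L.

0.685 mg/L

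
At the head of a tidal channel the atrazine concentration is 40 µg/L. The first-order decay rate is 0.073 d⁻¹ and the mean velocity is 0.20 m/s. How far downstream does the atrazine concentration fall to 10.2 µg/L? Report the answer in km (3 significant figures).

From C = C₀·e^(−kt), t = ln(C₀/C)/k = ln(40/10.2)/0.073 = 1.366/0.073 = 18.72 d.
Distance = v·t = 0.20 m/s × 1.617e+06 s = 3.235e+05 m = 323.5 km.

323 km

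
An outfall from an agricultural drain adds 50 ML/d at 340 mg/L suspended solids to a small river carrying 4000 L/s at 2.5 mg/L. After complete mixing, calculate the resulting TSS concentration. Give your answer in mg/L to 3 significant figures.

50 ML/d = 0.5787 m³/s.
4000 L/s = 4 m³/s.
By mass balance at complete mixing, C = (0.5787·340 + 4·2.5) / (0.5787 + 4) = 206.8/4.579 = 45.16 mg/L.

45.2 mg/L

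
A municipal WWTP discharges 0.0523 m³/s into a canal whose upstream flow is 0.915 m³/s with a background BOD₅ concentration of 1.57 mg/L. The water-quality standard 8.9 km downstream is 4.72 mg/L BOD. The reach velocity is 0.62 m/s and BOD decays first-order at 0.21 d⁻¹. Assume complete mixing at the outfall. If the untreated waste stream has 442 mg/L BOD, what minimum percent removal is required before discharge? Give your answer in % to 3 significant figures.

85.8 %

Travel time to the compliance point: t = 8900/0.62 = 1.435e+04 s = 0.1661 d; decay factor exp(−0.21·0.1661) = 0.9657.
So the concentration just after mixing may be at most 4.72/0.9657 = 4.888 mg/L.
Mass balance: 4.888·0.9673 = 0.0523·Cₑ + 0.915·1.57.
Cₑ = (4.728 − 1.437) / 0.0523 = 62.93 mg/L.
Required removal = 1 − 62.93/442 = 85.76 %.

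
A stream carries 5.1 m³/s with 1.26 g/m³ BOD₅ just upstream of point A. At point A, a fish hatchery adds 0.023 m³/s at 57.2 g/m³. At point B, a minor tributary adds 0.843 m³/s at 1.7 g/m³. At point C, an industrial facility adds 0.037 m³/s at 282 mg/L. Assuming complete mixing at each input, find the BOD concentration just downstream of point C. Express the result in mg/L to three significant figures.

3.27 mg/L

After input A: C = (5.1·1.26 + 0.023·57.2) / 5.123 = 1.511 mg/L.
After input B: C = (5.123·1.511 + 0.843·1.7) / 5.966 = 1.538 mg/L.
After input C: C = (5.966·1.538 + 0.037·282) / 6.003 = 3.266 mg/L.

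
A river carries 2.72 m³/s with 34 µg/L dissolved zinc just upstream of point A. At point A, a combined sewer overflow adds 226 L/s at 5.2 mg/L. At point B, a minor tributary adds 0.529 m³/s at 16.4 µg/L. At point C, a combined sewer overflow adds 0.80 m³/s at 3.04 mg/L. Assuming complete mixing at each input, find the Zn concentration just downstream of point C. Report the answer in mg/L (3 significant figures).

34 µg/L = 0.034 mg/L.
226 L/s = 0.226 m³/s.
After input A: C = (2.72·0.034 + 0.226·5.2) / 2.946 = 0.4303 mg/L.
16.4 µg/L = 0.0164 mg/L.
After input B: C = (2.946·0.4303 + 0.529·0.0164) / 3.475 = 0.3673 mg/L.
After input C: C = (3.475·0.3673 + 0.8·3.04) / 4.275 = 0.8675 mg/L.

0.867 mg/L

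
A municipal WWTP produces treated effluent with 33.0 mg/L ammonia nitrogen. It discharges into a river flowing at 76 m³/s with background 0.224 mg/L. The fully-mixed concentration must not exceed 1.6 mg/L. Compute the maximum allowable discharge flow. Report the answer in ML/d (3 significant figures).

Mass balance at complete mixing: C_std·(Q_w + Q_r) = Q_w·C_e + Q_r·C_b.
Rearranging, Q_w = Q_r·(C_std − C_b)/(C_e − C_std) = 76·(1.6 − 0.224) / (33 − 1.6) = 3.33 m³/s.
= 287.8 ML/d.

288 ML/d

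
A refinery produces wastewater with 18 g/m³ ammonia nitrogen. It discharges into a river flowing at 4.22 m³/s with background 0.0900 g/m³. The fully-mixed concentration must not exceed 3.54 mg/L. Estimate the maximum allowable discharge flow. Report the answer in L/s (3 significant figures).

1010 L/s

Mass balance at complete mixing: C_std·(Q_w + Q_r) = Q_w·C_e + Q_r·C_b.
Rearranging, Q_w = Q_r·(C_std − C_b)/(C_e − C_std) = 4.22·(3.54 − 0.09) / (18 − 3.54) = 1.007 m³/s.
= 1007 L/s.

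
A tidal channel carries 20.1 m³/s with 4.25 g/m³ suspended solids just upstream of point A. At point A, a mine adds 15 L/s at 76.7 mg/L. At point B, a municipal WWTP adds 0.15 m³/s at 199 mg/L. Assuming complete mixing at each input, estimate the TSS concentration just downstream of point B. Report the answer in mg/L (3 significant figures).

15 L/s = 0.015 m³/s.
After input A: C = (20.1·4.25 + 0.015·76.7) / 20.12 = 4.304 mg/L.
After input B: C = (20.12·4.304 + 0.15·199) / 20.27 = 5.745 mg/L.

5.75 mg/L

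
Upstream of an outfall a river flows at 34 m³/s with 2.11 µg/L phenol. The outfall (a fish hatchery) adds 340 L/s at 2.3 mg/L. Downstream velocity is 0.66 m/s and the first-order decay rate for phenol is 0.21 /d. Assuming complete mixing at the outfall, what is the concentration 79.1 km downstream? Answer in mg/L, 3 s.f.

340 L/s = 0.34 m³/s.
2.11 µg/L = 0.00211 mg/L.
After complete mixing, C₀ = (0.34·2.3 + 34·0.00211) / 34.34 = 0.02486 mg/L.
Travel time t = 7.91e+04 m / 0.66 m/s = 1.198e+05 s = 1.387 d.
C = 0.02486·exp(−0.21·1.387) = 0.02486·0.7473 = 0.01858 mg/L.

0.0186 mg/L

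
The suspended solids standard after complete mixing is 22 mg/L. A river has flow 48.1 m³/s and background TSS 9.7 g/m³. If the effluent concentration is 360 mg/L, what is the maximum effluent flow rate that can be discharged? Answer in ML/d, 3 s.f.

Mass balance at complete mixing: C_std·(Q_w + Q_r) = Q_w·C_e + Q_r·C_b.
Rearranging, Q_w = Q_r·(C_std − C_b)/(C_e − C_std) = 48.1·(22 − 9.7) / (360 − 22) = 1.75 m³/s.
= 151.2 ML/d.

151 ML/d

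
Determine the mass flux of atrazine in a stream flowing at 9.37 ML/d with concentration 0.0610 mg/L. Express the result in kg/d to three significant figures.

9.37 ML/d = 0.1084 m³/s.
Mass flux = Q·C = 0.1084 m³/s × 0.061 g/m³ = 0.006615 g/s.
= 0.006615 g/s × 86.4 = 0.5716 kg/d.

0.572 kg/d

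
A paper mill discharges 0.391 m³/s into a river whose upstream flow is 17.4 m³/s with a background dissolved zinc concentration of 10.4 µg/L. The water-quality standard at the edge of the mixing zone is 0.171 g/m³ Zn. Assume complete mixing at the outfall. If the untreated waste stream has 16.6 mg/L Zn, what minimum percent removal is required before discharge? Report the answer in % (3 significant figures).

10.4 µg/L = 0.0104 mg/L.
Mass balance: 0.171·17.79 = 0.391·Cₑ + 17.4·0.0104.
Cₑ = (3.042 − 0.181) / 0.391 = 7.318 mg/L.
Required removal = 1 − 7.318/16.6 = 55.92 %.

55.9 %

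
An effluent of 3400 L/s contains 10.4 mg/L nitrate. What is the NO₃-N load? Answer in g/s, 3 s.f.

3400 L/s = 3.4 m³/s.
Mass flux = Q·C = 3.4 m³/s × 10.4 g/m³ = 35.36 g/s.

35.4 g/s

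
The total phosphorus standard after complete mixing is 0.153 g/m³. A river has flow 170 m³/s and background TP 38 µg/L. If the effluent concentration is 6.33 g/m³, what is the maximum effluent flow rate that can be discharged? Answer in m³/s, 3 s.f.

38 µg/L = 0.038 mg/L.
Mass balance at complete mixing: C_std·(Q_w + Q_r) = Q_w·C_e + Q_r·C_b.
Rearranging, Q_w = Q_r·(C_std − C_b)/(C_e − C_std) = 170·(0.153 − 0.038) / (6.33 − 0.153) = 3.165 m³/s.

3.16 m³/s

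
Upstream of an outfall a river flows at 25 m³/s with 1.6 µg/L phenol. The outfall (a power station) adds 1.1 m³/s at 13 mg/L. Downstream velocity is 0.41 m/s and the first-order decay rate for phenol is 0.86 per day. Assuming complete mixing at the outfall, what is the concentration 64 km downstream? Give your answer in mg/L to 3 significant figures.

1.6 µg/L = 0.0016 mg/L.
After complete mixing, C₀ = (1.1·13 + 25·0.0016) / 26.1 = 0.5494 mg/L.
Travel time t = 6.4e+04 m / 0.41 m/s = 1.561e+05 s = 1.807 d.
C = 0.5494·exp(−0.86·1.807) = 0.5494·0.2115 = 0.1162 mg/L.

0.116 mg/L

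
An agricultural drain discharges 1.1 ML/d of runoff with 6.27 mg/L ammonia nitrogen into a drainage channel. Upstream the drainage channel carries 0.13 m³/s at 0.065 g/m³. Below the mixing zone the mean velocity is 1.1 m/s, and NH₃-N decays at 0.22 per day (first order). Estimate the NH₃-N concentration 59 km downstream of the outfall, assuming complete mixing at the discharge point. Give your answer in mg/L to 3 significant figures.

0.540 mg/L

1.1 ML/d = 0.01273 m³/s.
After complete mixing, C₀ = (0.01273·6.27 + 0.13·0.065) / 0.1427 = 0.6185 mg/L.
Travel time t = 5.9e+04 m / 1.1 m/s = 5.364e+04 s = 0.6208 d.
C = 0.6185·exp(−0.22·0.6208) = 0.6185·0.8723 = 0.5395 mg/L.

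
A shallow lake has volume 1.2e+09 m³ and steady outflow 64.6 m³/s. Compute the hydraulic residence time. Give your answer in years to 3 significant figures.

Q = 64.6 m³/s × 3.156e+07 s/yr = 2.039e+09 m³/yr.
Hydraulic residence time τ = V/Q = 1.2e+09/2.039e+09 = 0.5886 yr.

0.589 yr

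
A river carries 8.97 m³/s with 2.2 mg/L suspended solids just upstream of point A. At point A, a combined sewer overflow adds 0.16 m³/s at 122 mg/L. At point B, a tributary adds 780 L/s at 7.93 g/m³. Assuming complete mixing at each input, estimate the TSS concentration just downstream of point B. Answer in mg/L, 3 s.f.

4.59 mg/L

After input A: C = (8.97·2.2 + 0.16·122) / 9.13 = 4.299 mg/L.
780 L/s = 0.78 m³/s.
After input B: C = (9.13·4.299 + 0.78·7.93) / 9.91 = 4.585 mg/L.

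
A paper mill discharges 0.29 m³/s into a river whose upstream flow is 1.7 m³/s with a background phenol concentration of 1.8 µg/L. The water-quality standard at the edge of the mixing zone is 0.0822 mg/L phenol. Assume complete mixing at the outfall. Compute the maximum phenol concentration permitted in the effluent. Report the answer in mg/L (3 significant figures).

1.8 µg/L = 0.0018 mg/L.
Mass balance: 0.0822·1.99 = 0.29·Cₑ + 1.7·0.0018.
Cₑ = (0.1636 − 0.00306) / 0.29 = 0.5535 mg/L.

0.554 mg/L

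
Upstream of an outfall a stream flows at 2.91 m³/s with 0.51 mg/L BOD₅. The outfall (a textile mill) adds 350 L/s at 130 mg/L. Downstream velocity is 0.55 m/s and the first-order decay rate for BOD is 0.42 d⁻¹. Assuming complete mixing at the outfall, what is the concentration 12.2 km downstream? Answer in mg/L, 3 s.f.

350 L/s = 0.35 m³/s.
After complete mixing, C₀ = (0.35·130 + 2.91·0.51) / 3.26 = 14.41 mg/L.
Travel time t = 1.22e+04 m / 0.55 m/s = 2.218e+04 s = 0.2567 d.
C = 14.41·exp(−0.42·0.2567) = 14.41·0.8978 = 12.94 mg/L.

12.9 mg/L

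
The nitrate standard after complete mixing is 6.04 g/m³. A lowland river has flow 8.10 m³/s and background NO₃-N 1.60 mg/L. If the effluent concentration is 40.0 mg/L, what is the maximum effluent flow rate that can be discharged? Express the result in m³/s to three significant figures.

Mass balance at complete mixing: C_std·(Q_w + Q_r) = Q_w·C_e + Q_r·C_b.
Rearranging, Q_w = Q_r·(C_std − C_b)/(C_e − C_std) = 8.10·(6.04 − 1.6) / (40 − 6.04) = 1.059 m³/s.

1.06 m³/s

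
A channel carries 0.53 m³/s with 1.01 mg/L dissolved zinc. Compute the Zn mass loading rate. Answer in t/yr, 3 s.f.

16.9 t/yr

Mass flux = Q·C = 0.53 m³/s × 1.01 g/m³ = 0.5353 g/s.
= 0.5353 g/s × 31.56 = 16.89 t/yr.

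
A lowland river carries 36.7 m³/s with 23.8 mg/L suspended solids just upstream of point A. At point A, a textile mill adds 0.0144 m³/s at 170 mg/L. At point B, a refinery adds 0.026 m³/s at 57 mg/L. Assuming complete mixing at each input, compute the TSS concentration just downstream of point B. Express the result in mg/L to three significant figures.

After input A: C = (36.7·23.8 + 0.0144·170) / 36.71 = 23.86 mg/L.
After input B: C = (36.71·23.86 + 0.026·57) / 36.74 = 23.88 mg/L.

23.9 mg/L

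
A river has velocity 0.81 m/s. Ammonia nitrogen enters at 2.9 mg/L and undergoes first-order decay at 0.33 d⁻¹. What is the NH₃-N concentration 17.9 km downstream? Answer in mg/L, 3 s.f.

Travel time t = 17.9 km / 0.81 m/s = 1.79e+04/0.81 = 2.21e+04 s = 0.2558 d.
First-order decay: C = 2.9·exp(−0.33·0.2558) = 2.9·0.9191 = 2.665 mg/L.

2.67 mg/L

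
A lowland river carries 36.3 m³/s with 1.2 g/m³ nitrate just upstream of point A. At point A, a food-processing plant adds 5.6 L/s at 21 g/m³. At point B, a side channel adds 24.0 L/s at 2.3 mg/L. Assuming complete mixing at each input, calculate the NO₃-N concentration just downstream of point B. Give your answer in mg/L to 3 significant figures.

1.20 mg/L

5.6 L/s = 0.0056 m³/s.
After input A: C = (36.3·1.2 + 0.0056·21) / 36.31 = 1.203 mg/L.
24.0 L/s = 0.024 m³/s.
After input B: C = (36.31·1.203 + 0.024·2.3) / 36.33 = 1.204 mg/L.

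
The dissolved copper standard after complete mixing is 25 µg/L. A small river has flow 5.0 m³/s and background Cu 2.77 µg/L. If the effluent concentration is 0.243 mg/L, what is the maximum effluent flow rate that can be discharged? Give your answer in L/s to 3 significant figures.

510 L/s

2.77 µg/L = 0.00277 mg/L.
25 µg/L = 0.025 mg/L.
Mass balance at complete mixing: C_std·(Q_w + Q_r) = Q_w·C_e + Q_r·C_b.
Rearranging, Q_w = Q_r·(C_std − C_b)/(C_e − C_std) = 5.0·(0.025 − 0.00277) / (0.243 − 0.025) = 0.5099 m³/s.
= 509.9 L/s.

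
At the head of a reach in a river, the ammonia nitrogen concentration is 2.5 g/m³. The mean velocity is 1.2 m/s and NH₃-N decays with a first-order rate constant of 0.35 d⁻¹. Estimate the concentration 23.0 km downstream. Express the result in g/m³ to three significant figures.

2.31 g/m³

Travel time t = 23.0 km / 1.2 m/s = 2.3e+04/1.2 = 1.917e+04 s = 0.2218 d.
First-order decay: C = 2.5·exp(−0.35·0.2218) = 2.5·0.9253 = 2.313 g/m³.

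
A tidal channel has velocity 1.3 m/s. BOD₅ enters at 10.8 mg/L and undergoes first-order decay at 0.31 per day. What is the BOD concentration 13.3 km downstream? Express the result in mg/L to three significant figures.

10.4 mg/L

Travel time t = 13.3 km / 1.3 m/s = 1.33e+04/1.3 = 1.023e+04 s = 0.1184 d.
First-order decay: C = 10.8·exp(−0.31·0.1184) = 10.8·0.964 = 10.41 mg/L.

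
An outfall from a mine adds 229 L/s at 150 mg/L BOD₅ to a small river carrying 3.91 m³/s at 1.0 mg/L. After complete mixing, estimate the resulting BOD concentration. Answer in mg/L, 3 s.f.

229 L/s = 0.229 m³/s.
By mass balance at complete mixing, C = (0.229·150 + 3.91·1) / (0.229 + 3.91) = 38.26/4.139 = 9.244 mg/L.

9.24 mg/L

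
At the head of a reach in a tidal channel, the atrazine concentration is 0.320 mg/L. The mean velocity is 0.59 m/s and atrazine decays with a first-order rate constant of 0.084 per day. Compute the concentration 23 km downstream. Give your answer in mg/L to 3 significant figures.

0.308 mg/L

Travel time t = 23 km / 0.59 m/s = 2.3e+04/0.59 = 3.898e+04 s = 0.4512 d.
First-order decay: C = 0.320·exp(−0.084·0.4512) = 0.320·0.9628 = 0.3081 mg/L.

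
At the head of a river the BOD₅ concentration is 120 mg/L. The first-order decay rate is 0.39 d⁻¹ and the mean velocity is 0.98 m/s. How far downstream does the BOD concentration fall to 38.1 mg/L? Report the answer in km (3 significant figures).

From C = C₀·e^(−kt), t = ln(C₀/C)/k = ln(120/38.1)/0.39 = 1.147/0.39 = 2.942 d.
Distance = v·t = 0.98 m/s × 2.542e+05 s = 2.491e+05 m = 249.1 km.

249 km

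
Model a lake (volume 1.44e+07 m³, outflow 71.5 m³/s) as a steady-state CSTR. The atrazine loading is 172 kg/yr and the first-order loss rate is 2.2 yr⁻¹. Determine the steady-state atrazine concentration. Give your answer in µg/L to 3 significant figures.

0.0752 µg/L

Outflow Q = 71.5 m³/s × 3.156e+07 s/yr = 2.256e+09 m³/yr.
Steady-state CSTR mass balance: W = Q·C + k·V·C, so C = W/(Q + kV).
Q + kV = 2.256e+09 + 2.2·1.44e+07 = 2.288e+09 m³/yr.
C = 172/2.288e+09 = 7.517e-08 kg/m³ = 7.517e-05 mg/L = 0.07517 µg/L.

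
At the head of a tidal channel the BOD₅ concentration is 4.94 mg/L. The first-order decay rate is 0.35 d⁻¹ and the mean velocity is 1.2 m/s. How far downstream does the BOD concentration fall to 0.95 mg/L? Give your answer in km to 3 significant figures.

488 km

From C = C₀·e^(−kt), t = ln(C₀/C)/k = ln(4.94/0.95)/0.35 = 1.649/0.35 = 4.71 d.
Distance = v·t = 1.2 m/s × 4.07e+05 s = 4.884e+05 m = 488.4 km.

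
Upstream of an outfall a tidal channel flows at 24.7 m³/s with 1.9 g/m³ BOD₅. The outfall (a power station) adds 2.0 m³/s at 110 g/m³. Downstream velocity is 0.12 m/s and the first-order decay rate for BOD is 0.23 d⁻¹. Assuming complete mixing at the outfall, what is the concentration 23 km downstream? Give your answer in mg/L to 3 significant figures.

After complete mixing, C₀ = (2·110 + 24.7·1.9) / 26.7 = 9.997 mg/L.
Travel time t = 2.3e+04 m / 0.12 m/s = 1.917e+05 s = 2.218 d.
C = 9.997·exp(−0.23·2.218) = 9.997·0.6004 = 6.002 mg/L.

6.00 mg/L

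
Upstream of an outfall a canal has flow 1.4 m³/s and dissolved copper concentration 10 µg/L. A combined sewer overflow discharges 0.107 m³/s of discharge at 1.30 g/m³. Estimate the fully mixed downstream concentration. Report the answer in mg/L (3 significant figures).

10 µg/L = 0.01 mg/L.
Conservation of mass across the mixing zone: C = (0.107·1.3 + 1.4·0.01) / (0.107 + 1.4) = 0.1531/1.507 = 0.1016 mg/L.

0.102 mg/L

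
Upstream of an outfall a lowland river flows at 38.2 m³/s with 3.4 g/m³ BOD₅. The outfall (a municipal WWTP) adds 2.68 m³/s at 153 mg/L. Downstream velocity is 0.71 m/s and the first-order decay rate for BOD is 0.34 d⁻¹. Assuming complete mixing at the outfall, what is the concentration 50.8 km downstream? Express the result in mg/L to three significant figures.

After complete mixing, C₀ = (2.68·153 + 38.2·3.4) / 40.88 = 13.21 mg/L.
Travel time t = 5.08e+04 m / 0.71 m/s = 7.155e+04 s = 0.8281 d.
C = 13.21·exp(−0.34·0.8281) = 13.21·0.7546 = 9.966 mg/L.

9.97 mg/L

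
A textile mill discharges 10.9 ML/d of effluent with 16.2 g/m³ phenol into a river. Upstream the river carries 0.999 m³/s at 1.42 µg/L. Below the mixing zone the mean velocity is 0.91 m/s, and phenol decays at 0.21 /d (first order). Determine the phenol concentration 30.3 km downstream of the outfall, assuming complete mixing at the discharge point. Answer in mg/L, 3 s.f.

10.9 ML/d = 0.1262 m³/s.
1.42 µg/L = 0.00142 mg/L.
After complete mixing, C₀ = (0.1262·16.2 + 0.999·0.00142) / 1.125 = 1.818 mg/L.
Travel time t = 3.03e+04 m / 0.91 m/s = 3.33e+04 s = 0.3854 d.
C = 1.818·exp(−0.21·0.3854) = 1.818·0.9223 = 1.676 mg/L.

1.68 mg/L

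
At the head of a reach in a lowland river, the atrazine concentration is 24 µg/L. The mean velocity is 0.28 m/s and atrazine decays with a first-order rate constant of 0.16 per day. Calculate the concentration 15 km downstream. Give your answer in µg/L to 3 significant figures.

Travel time t = 15 km / 0.28 m/s = 1.5e+04/0.28 = 5.357e+04 s = 0.62 d.
First-order decay: C = 24·exp(−0.16·0.62) = 24·0.9056 = 21.73 µg/L.

21.7 µg/L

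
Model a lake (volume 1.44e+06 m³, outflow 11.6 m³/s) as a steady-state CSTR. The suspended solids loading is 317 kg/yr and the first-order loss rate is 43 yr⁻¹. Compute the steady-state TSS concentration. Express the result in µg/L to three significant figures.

0.741 µg/L

Outflow Q = 11.6 m³/s × 3.156e+07 s/yr = 3.661e+08 m³/yr.
Steady-state CSTR mass balance: W = Q·C + k·V·C, so C = W/(Q + kV).
Q + kV = 3.661e+08 + 43·1.44e+06 = 4.28e+08 m³/yr.
C = 317/4.28e+08 = 7.407e-07 kg/m³ = 0.0007407 mg/L = 0.7407 µg/L.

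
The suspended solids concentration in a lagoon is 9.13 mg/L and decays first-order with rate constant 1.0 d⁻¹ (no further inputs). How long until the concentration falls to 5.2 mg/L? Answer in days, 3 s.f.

0.563 d

t = ln(C₀/C)/k = ln(9.13/5.2)/1.0 = 0.5629/1.0 = 0.5629 d.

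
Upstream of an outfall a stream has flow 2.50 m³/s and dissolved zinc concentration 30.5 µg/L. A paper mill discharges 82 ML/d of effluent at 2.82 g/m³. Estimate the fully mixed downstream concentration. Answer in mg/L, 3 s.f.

0.798 mg/L

82 ML/d = 0.9491 m³/s.
30.5 µg/L = 0.0305 mg/L.
Conservation of mass across the mixing zone: C = (0.9491·2.82 + 2.5·0.0305) / (0.9491 + 2.5) = 2.753/3.449 = 0.7981 mg/L.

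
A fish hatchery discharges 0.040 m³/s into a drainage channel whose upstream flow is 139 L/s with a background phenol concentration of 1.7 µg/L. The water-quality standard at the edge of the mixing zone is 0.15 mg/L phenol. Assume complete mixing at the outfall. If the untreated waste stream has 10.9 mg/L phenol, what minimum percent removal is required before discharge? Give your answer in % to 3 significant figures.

139 L/s = 0.139 m³/s.
1.7 µg/L = 0.0017 mg/L.
Mass balance: 0.15·0.179 = 0.04·Cₑ + 0.139·0.0017.
Cₑ = (0.02685 − 0.0002363) / 0.04 = 0.6653 mg/L.
Required removal = 1 − 0.6653/10.9 = 93.9 %.

93.9 %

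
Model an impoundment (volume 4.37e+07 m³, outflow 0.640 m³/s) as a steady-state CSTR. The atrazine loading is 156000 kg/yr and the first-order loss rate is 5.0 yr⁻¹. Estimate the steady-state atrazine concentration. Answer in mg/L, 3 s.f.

Outflow Q = 0.640 m³/s × 3.156e+07 s/yr = 2.02e+07 m³/yr.
Steady-state CSTR mass balance: W = Q·C + k·V·C, so C = W/(Q + kV).
Q + kV = 2.02e+07 + 5.0·4.37e+07 = 2.387e+08 m³/yr.
C = 156000/2.387e+08 = 0.0006535 kg/m³ = 0.6535 mg/L.

0.654 mg/L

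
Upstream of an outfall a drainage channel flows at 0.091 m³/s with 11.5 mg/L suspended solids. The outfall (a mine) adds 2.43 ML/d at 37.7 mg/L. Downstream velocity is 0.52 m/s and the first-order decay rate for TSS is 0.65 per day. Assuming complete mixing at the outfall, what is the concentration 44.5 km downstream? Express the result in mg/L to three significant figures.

2.43 ML/d = 0.02813 m³/s.
After complete mixing, C₀ = (0.02813·37.7 + 0.091·11.5) / 0.1191 = 17.69 mg/L.
Travel time t = 4.45e+04 m / 0.52 m/s = 8.558e+04 s = 0.9905 d.
C = 17.69·exp(−0.65·0.9905) = 17.69·0.5253 = 9.29 mg/L.

9.29 mg/L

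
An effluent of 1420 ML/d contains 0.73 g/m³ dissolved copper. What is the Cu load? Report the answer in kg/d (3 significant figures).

1040 kg/d

1420 ML/d = 16.44 m³/s.
Mass flux = Q·C = 16.44 m³/s × 0.73 g/m³ = 12 g/s.
= 12 g/s × 86.4 = 1037 kg/d.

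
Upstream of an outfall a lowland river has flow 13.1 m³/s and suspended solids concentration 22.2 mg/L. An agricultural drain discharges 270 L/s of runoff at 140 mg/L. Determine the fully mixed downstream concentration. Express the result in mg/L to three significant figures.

24.6 mg/L

270 L/s = 0.27 m³/s.
By mass balance at complete mixing, C = (0.27·140 + 13.1·22.2) / (0.27 + 13.1) = 328.6/13.37 = 24.58 mg/L.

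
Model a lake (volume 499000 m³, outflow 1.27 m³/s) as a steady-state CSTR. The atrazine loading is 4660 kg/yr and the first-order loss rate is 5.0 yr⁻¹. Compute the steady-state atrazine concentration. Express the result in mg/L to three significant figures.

0.109 mg/L

Outflow Q = 1.27 m³/s × 3.156e+07 s/yr = 4.008e+07 m³/yr.
Steady-state CSTR mass balance: W = Q·C + k·V·C, so C = W/(Q + kV).
Q + kV = 4.008e+07 + 5.0·499000 = 4.257e+07 m³/yr.
C = 4660/4.257e+07 = 0.0001095 kg/m³ = 0.1095 mg/L.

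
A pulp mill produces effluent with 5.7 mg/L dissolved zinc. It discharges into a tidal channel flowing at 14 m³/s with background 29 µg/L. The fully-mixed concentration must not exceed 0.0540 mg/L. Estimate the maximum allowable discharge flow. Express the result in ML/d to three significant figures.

29 µg/L = 0.029 mg/L.
Mass balance at complete mixing: C_std·(Q_w + Q_r) = Q_w·C_e + Q_r·C_b.
Rearranging, Q_w = Q_r·(C_std − C_b)/(C_e − C_std) = 14·(0.054 − 0.029) / (5.7 − 0.054) = 0.06199 m³/s.
= 5.356 ML/d.

5.36 ML/d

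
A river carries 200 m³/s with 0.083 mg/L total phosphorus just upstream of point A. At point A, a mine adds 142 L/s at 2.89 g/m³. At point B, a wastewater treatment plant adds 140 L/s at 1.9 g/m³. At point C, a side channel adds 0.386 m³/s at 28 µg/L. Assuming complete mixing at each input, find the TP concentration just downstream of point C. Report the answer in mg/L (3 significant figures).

142 L/s = 0.142 m³/s.
After input A: C = (200·0.083 + 0.142·2.89) / 200.1 = 0.08499 mg/L.
140 L/s = 0.14 m³/s.
After input B: C = (200.1·0.08499 + 0.14·1.9) / 200.3 = 0.08626 mg/L.
28 µg/L = 0.028 mg/L.
After input C: C = (200.3·0.08626 + 0.386·0.028) / 200.7 = 0.08615 mg/L.

0.0861 mg/L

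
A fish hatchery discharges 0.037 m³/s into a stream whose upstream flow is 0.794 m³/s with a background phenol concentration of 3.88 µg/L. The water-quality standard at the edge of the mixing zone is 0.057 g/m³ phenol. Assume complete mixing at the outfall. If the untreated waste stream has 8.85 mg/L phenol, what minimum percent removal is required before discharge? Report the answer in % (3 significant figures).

86.5 %

3.88 µg/L = 0.00388 mg/L.
Mass balance: 0.057·0.831 = 0.037·Cₑ + 0.794·0.00388.
Cₑ = (0.04737 − 0.003081) / 0.037 = 1.197 mg/L.
Required removal = 1 − 1.197/8.85 = 86.48 %.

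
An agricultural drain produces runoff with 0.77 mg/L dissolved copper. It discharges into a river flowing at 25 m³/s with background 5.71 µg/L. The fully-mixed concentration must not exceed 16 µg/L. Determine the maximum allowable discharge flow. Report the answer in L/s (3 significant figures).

341 L/s

5.71 µg/L = 0.00571 mg/L.
16 µg/L = 0.016 mg/L.
Mass balance at complete mixing: C_std·(Q_w + Q_r) = Q_w·C_e + Q_r·C_b.
Rearranging, Q_w = Q_r·(C_std − C_b)/(C_e − C_std) = 25·(0.016 − 0.00571) / (0.77 − 0.016) = 0.3412 m³/s.
= 341.2 L/s.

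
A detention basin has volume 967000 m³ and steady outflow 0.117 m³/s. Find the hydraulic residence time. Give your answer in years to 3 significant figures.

0.262 yr

Q = 0.117 m³/s × 3.156e+07 s/yr = 3.692e+06 m³/yr.
Hydraulic residence time τ = V/Q = 967000/3.692e+06 = 0.2619 yr.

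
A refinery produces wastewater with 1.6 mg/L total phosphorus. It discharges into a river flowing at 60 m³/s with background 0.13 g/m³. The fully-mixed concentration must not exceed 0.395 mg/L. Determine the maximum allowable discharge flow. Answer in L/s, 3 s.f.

Mass balance at complete mixing: C_std·(Q_w + Q_r) = Q_w·C_e + Q_r·C_b.
Rearranging, Q_w = Q_r·(C_std − C_b)/(C_e − C_std) = 60·(0.395 − 0.13) / (1.6 − 0.395) = 13.2 m³/s.
= 1.32e+04 L/s.

13200 L/s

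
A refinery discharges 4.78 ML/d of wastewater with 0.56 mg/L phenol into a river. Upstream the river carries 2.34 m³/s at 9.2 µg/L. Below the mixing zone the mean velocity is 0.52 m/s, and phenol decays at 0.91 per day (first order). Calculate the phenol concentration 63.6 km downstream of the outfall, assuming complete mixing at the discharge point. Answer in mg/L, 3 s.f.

0.00605 mg/L

4.78 ML/d = 0.05532 m³/s.
9.2 µg/L = 0.0092 mg/L.
After complete mixing, C₀ = (0.05532·0.56 + 2.34·0.0092) / 2.395 = 0.02192 mg/L.
Travel time t = 6.36e+04 m / 0.52 m/s = 1.223e+05 s = 1.416 d.
C = 0.02192·exp(−0.91·1.416) = 0.02192·0.2758 = 0.006045 mg/L.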